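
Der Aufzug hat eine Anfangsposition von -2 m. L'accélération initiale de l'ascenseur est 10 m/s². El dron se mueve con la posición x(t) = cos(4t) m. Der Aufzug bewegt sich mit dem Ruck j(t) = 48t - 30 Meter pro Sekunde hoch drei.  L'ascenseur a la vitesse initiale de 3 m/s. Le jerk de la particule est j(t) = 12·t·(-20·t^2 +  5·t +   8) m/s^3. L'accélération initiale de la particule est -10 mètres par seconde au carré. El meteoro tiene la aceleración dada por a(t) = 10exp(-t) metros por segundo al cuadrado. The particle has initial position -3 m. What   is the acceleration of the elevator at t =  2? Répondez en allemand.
Wir müssen das Integral unserer Gleichung für den Ruck j(t) = 48·t - 30 1-mal finden. Das Integral von dem Ruck ist die Beschleunigung. Mit a(0) = 10 erhalten wir a(t) = 24·t^2 - 30·t + 10. Mit a(t) = 24·t^2 - 30·t + 10 und Einsetzen von t = 2, finden wir a = 46.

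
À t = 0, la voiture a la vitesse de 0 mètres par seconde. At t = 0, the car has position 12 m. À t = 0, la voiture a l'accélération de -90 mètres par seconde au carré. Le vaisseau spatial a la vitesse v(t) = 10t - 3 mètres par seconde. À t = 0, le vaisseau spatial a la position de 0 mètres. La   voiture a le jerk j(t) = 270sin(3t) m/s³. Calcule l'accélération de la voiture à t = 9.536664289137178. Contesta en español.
Para resolver esto, necesitamos tomar 1 integral de nuestra ecuación de la sacudida j(t) = 270·sin(3·t). La antiderivada de la sacudida, con a(0) = -90, da la aceleración: a(t) = -90·cos(3·t). De la ecuación de la aceleración a(t) = -90·cos(3·t), sustituimos t = 9.536664289137178 para obtener a = 84.9774105542225.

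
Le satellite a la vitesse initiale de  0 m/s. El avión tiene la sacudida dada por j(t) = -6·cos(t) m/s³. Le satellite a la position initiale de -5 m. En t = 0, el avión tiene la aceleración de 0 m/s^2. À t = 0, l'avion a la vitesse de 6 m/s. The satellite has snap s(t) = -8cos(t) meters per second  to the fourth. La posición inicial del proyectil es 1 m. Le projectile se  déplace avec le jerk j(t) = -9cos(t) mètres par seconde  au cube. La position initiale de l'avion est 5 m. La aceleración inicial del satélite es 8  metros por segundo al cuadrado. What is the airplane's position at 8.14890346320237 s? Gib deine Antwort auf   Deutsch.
Um dies zu lösen, müssen wir 3 Stammfunktionen unserer Gleichung für den Ruck j(t) = -6·cos(t) finden. Die Stammfunktion von dem Ruck ist die Beschleunigung. Mit a(0) = 0 erhalten wir a(t) = -6·sin(t). Die Stammfunktion von der Beschleunigung ist die Geschwindigkeit. Mit v(0) = 6 erhalten wir v(t) = 6·cos(t). Das Integral von der Geschwindigkeit ist die Position. Mit x(0) = 5 erhalten wir x(t) = 6·sin(t) + 5. Aus der Gleichung für die Position x(t) = 6·sin(t) + 5, setzen wir t = 8.14890346320237 ein und erhalten x = 10.7409492005372.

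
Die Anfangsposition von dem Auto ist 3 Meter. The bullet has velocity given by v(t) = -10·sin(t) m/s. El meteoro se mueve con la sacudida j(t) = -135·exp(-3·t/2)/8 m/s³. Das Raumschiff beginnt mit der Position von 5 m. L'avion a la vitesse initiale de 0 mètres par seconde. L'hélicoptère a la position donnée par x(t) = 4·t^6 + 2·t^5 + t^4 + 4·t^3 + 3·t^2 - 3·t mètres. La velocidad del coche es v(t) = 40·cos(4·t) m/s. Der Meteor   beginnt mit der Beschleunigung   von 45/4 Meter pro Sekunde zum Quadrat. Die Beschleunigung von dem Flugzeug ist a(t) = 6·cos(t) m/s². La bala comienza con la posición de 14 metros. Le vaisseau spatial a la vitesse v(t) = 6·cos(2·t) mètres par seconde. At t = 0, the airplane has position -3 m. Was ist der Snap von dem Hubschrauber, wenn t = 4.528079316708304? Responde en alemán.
Wir müssen unsere Gleichung für die Position x(t) = 4·t^6 + 2·t^5 + t^4 + 4·t^3 + 3·t^2 - 3·t 4-mal ableiten. Mit d/dt von x(t) finden wir v(t) = 24·t^5 + 10·t^4 + 4·t^3 + 12·t^2 + 6·t - 3. Mit d/dt von v(t) finden wir a(t) = 120·t^4 + 40·t^3 + 12·t^2 + 24·t + 6. Die Ableitung von der Beschleunigung ergibt den Ruck: j(t) = 480·t^3 + 120·t^2 + 24·t + 24. Durch Ableiten von dem Ruck erhalten wir den Snap: s(t) = 1440·t^2 + 240·t + 24. Wir haben den Snap s(t) = 1440·t^2 + 240·t + 24. Durch Einsetzen von t = 4.528079316708304: s(4.528079316708304) = 30635.7823457082.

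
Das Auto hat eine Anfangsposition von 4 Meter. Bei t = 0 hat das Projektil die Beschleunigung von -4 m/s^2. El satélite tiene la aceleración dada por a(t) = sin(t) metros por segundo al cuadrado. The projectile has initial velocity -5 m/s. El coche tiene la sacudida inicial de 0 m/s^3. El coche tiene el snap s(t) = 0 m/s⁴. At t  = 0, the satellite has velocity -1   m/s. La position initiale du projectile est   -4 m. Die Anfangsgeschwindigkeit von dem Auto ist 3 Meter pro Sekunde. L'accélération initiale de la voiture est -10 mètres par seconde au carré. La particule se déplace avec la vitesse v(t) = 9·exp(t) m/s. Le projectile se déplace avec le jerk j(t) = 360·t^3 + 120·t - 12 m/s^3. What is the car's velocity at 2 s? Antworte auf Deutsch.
Wir müssen das Integral unserer Gleichung für den Snap s(t) = 0 3-mal finden. Die Stammfunktion von dem Snap, mit j(0) = 0, ergibt den Ruck: j(t) = 0. Das Integral von dem Ruck ist die Beschleunigung. Mit a(0) = -10 erhalten wir a(t) = -10. Mit ∫a(t)dt und Anwendung von v(0) = 3, finden wir v(t) = 3 - 10·t. Wir haben die Geschwindigkeit v(t) = 3 - 10·t. Durch Einsetzen von t = 2: v(2) = -17.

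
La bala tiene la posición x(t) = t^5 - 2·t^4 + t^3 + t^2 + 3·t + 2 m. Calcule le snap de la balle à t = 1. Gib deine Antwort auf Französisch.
En partant de la position x(t) = t^5 - 2·t^4 + t^3 + t^2 + 3·t + 2, nous prenons 4 dérivées. En dérivant la position, nous obtenons la vitesse: v(t) = 5·t^4 - 8·t^3 + 3·t^2 + 2·t + 3. En dérivant la vitesse, nous obtenons l'accélération: a(t) = 20·t^3 - 24·t^2 + 6·t + 2. La dérivée de l'accélération donne le jerk: j(t) = 60·t^2 - 48·t + 6. En dérivant le jerk, nous obtenons le snap: s(t) = 120·t - 48. En utilisant s(t) = 120·t - 48 et en substituant t = 1, nous trouvons s = 72.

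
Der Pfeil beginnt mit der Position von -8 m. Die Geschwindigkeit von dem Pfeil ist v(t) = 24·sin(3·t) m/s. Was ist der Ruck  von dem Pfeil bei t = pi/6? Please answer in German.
Ausgehend von der Geschwindigkeit v(t) = 24·sin(3·t), nehmen wir 2 Ableitungen. Mit d/dt von v(t) finden wir a(t) = 72·cos(3·t). Mit d/dt von a(t) finden wir j(t) = -216·sin(3·t). Mit j(t) = -216·sin(3·t) und Einsetzen von t = pi/6, finden wir j = -216.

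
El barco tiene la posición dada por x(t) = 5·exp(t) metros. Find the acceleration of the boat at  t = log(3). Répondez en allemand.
Um dies zu lösen, müssen wir 2 Ableitungen unserer Gleichung für die Position x(t) = 5·exp(t) nehmen. Die Ableitung von der Position ergibt die Geschwindigkeit: v(t) = 5·exp(t). Mit d/dt von v(t) finden wir a(t) = 5·exp(t). Aus der Gleichung für die Beschleunigung a(t) = 5·exp(t), setzen wir t = log(3) ein und erhalten a = 15.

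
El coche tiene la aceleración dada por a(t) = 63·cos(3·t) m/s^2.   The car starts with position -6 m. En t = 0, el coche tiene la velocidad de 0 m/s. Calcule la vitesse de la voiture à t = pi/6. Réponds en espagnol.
Debemos encontrar la antiderivada de nuestra ecuación de la aceleración a(t) = 63·cos(3·t) 1 vez. Integrando la aceleración y usando la condición inicial v(0) = 0, obtenemos v(t) = 21·sin(3·t). Usando v(t) = 21·sin(3·t) y sustituyendo t = pi/6, encontramos v = 21.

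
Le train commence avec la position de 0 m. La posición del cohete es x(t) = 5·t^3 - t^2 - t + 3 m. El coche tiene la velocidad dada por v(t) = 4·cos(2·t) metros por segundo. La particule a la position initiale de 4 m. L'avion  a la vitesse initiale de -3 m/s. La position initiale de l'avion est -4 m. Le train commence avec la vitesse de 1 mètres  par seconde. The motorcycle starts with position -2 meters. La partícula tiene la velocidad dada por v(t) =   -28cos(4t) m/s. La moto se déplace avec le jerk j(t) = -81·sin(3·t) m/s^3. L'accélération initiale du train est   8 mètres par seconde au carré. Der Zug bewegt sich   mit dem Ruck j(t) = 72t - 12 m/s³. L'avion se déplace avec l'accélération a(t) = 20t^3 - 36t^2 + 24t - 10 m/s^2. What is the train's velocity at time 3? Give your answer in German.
Ausgehend von dem Ruck j(t) = 72·t - 12, nehmen wir 2 Integrale. Das Integral von dem Ruck, mit a(0) = 8, ergibt die Beschleunigung: a(t) = 36·t^2 - 12·t + 8. Die Stammfunktion von der Beschleunigung, mit v(0) = 1, ergibt die Geschwindigkeit: v(t) = 12·t^3 - 6·t^2 + 8·t + 1. Wir haben die Geschwindigkeit v(t) = 12·t^3 - 6·t^2 + 8·t + 1. Durch Einsetzen von t = 3: v(3) = 295.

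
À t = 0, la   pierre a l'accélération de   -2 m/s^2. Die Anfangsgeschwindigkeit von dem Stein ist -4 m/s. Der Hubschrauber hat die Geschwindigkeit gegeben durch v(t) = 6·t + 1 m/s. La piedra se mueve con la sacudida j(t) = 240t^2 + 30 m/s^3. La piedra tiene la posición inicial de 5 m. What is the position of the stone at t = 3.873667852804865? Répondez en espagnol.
Necesitamos integrar nuestra ecuación de la sacudida j(t) = 240·t^2 + 30 3 veces. Tomando ∫j(t)dt y aplicando a(0) = -2, encontramos a(t) = 80·t^3 + 30·t - 2. Tomando ∫a(t)dt y aplicando v(0) = -4, encontramos v(t) = 20·t^4 + 15·t^2 - 2·t - 4. La integral de la velocidad, con x(0) = 5, da la posición: x(t) = 4·t^5 + 5·t^3 - t^2 - 4·t + 5. Tenemos la posición x(t) = 4·t^5 + 5·t^3 - t^2 - 4·t + 5. Sustituyendo t = 3.873667852804865: x(3.873667852804865) = 3753.89419840455.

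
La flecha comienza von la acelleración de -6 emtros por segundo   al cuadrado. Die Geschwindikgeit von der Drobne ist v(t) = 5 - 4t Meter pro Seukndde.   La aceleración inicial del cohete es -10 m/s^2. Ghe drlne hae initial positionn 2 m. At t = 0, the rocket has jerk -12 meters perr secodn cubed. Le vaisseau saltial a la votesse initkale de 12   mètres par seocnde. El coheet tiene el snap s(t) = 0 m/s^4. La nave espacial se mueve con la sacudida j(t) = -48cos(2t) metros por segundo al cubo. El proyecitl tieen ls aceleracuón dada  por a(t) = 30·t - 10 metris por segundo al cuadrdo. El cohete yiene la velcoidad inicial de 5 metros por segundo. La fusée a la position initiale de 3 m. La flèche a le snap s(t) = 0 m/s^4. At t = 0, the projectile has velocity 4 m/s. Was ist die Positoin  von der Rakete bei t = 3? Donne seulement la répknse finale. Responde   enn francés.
La position à t = 3 est x = -81.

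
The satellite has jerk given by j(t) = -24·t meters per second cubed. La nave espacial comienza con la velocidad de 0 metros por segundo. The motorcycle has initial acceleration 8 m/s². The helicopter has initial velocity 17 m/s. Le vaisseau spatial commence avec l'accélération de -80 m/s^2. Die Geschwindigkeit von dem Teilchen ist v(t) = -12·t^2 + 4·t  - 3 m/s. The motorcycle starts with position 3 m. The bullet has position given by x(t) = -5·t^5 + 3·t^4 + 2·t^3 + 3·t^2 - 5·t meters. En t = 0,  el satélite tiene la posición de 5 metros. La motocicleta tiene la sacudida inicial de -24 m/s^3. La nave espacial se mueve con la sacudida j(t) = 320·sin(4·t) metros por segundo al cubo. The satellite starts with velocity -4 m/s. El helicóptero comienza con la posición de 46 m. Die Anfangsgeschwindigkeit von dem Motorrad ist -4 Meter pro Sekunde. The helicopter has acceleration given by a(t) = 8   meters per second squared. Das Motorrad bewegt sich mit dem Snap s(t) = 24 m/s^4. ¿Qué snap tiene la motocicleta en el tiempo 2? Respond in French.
De l'équation du snap s(t) = 24, nous substituons t = 2 pour obtenir s = 24.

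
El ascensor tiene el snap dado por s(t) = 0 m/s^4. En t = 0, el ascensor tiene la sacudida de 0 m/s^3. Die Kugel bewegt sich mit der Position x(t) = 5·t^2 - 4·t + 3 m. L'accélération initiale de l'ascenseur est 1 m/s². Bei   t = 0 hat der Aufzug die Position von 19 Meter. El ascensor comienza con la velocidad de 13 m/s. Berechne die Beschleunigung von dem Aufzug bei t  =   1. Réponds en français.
Nous devons trouver la primitive de notre équation du snap s(t) = 0 2 fois. En prenant ∫s(t)dt et en appliquant j(0) = 0, nous trouvons j(t) = 0. En intégrant le jerk et en utilisant la condition initiale a(0) = 1, nous obtenons a(t) = 1. De l'équation de l'accélération a(t) = 1, nous substituons t = 1 pour obtenir a = 1.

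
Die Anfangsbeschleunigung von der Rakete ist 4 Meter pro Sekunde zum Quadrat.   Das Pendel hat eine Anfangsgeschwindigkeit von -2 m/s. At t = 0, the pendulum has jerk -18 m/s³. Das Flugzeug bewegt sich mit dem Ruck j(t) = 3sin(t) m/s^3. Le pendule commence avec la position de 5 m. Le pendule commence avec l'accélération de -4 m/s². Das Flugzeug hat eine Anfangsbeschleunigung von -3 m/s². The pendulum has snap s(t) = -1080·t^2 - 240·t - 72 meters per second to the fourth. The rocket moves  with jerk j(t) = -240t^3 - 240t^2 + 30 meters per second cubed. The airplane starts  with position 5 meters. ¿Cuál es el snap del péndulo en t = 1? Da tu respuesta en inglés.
Using s(t) = -1080·t^2 - 240·t - 72 and substituting t = 1, we find s = -1392.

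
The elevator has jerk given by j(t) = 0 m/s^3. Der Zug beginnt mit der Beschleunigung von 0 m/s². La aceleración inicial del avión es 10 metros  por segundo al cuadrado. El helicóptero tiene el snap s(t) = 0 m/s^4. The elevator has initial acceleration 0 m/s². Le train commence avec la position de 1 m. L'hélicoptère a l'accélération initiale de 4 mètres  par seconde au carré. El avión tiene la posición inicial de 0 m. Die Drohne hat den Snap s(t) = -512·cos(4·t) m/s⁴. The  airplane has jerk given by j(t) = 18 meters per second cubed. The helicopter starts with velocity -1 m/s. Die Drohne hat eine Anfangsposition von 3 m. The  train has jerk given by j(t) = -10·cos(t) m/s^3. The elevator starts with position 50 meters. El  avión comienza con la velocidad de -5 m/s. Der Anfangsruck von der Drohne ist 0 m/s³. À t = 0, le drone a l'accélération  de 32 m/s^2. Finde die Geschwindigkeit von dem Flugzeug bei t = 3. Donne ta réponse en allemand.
Wir müssen unsere Gleichung für den Ruck j(t) = 18 2-mal integrieren. Die Stammfunktion von dem Ruck ist die Beschleunigung. Mit a(0) = 10 erhalten wir a(t) = 18·t + 10. Die Stammfunktion von der Beschleunigung, mit v(0) = -5, ergibt die Geschwindigkeit: v(t) = 9·t^2 + 10·t - 5. Wir haben die Geschwindigkeit v(t) = 9·t^2 + 10·t - 5. Durch Einsetzen von t = 3: v(3) = 106.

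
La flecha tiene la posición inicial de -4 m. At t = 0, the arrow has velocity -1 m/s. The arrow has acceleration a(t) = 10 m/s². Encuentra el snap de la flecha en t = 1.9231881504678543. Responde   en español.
Para resolver esto, necesitamos tomar 2 derivadas de nuestra ecuación de la aceleración a(t) = 10. Tomando d/dt de a(t), encontramos j(t) = 0. Derivando la sacudida, obtenemos el snap: s(t) = 0. Usando s(t) = 0 y sustituyendo t = 1.9231881504678543, encontramos s = 0.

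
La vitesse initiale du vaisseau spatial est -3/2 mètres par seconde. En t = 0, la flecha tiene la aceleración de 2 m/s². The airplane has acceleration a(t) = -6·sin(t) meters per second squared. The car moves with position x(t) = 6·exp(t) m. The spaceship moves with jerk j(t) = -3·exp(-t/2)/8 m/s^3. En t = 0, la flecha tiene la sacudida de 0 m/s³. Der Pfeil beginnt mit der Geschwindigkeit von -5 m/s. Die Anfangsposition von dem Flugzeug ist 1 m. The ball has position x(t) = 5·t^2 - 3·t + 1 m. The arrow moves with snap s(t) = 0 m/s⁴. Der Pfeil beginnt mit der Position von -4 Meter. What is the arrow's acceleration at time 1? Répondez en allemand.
Wir müssen die Stammfunktion unserer Gleichung für den Snap s(t) = 0 2-mal finden. Das Integral von dem Snap, mit j(0) = 0, ergibt den Ruck: j(t) = 0. Mit ∫j(t)dt und Anwendung von a(0) = 2, finden wir a(t) = 2. Mit a(t) = 2 und Einsetzen von t = 1, finden wir a = 2.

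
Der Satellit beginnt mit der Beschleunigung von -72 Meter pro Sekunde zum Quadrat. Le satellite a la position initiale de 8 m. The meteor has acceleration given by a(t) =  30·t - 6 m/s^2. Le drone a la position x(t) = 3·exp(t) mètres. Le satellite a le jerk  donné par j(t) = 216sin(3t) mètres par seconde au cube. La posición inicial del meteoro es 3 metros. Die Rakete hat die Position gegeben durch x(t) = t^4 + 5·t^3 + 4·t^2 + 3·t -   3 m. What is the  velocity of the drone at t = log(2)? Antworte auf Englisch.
Starting from position x(t) = 3·exp(t), we take 1 derivative. Taking d/dt of x(t), we find v(t) = 3·exp(t). From the given velocity equation v(t) = 3·exp(t), we substitute t = log(2) to get v = 6.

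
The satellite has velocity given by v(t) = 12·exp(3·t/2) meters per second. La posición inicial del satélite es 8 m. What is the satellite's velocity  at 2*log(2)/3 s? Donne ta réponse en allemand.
Wir haben die Geschwindigkeit v(t) = 12·exp(3·t/2). Durch Einsetzen von t = 2*log(2)/3: v(2*log(2)/3) = 24.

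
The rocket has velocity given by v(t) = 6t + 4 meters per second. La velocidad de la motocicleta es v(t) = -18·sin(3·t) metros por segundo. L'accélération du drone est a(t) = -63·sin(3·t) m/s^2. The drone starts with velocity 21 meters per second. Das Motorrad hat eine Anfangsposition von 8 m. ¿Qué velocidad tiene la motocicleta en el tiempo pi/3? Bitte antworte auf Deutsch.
Aus der Gleichung für die Geschwindigkeit v(t) = -18·sin(3·t), setzen wir t = pi/3 ein und erhalten v = 0.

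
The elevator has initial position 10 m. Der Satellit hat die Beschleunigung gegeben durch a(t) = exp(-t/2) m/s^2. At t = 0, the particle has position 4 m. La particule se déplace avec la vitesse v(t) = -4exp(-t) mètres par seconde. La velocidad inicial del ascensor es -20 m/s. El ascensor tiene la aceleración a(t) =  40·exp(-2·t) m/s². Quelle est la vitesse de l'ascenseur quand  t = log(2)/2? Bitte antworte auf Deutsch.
Wir müssen unsere Gleichung für die Beschleunigung a(t) = 40·exp(-2·t) 1-mal integrieren. Durch Integration von der Beschleunigung und Verwendung der Anfangsbedingung v(0) = -20, erhalten wir v(t) = -20·exp(-2·t). Aus der Gleichung für die Geschwindigkeit v(t) = -20·exp(-2·t), setzen wir t = log(2)/2 ein und erhalten v = -10.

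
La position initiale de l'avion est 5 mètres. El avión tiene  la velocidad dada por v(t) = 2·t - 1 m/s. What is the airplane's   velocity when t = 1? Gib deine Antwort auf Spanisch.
Tenemos la velocidad v(t) = 2·t - 1. Sustituyendo t = 1: v(1) = 1.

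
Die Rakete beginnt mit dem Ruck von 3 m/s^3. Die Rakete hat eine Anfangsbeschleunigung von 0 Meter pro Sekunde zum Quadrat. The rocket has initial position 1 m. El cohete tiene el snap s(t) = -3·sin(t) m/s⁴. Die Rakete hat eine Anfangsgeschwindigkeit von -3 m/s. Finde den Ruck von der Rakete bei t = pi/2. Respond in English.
To find the answer, we compute 1 integral of s(t) = -3·sin(t). Finding the integral of s(t) and using j(0) = 3: j(t) = 3·cos(t). From the given jerk equation j(t) = 3·cos(t), we substitute t = pi/2 to get j = 0.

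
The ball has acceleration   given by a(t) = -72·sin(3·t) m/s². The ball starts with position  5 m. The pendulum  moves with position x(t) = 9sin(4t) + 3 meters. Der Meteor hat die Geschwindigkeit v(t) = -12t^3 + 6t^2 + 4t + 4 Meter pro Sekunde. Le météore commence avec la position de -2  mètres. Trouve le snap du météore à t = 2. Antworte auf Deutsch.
Ausgehend von der Geschwindigkeit v(t) = -12·t^3 + 6·t^2 + 4·t + 4, nehmen wir 3 Ableitungen. Durch Ableiten von der Geschwindigkeit erhalten wir die Beschleunigung: a(t) = -36·t^2 + 12·t + 4. Durch Ableiten von der Beschleunigung erhalten wir den Ruck: j(t) = 12 - 72·t. Mit d/dt von j(t) finden wir s(t) = -72. Mit s(t) = -72 und Einsetzen von t = 2, finden wir s = -72.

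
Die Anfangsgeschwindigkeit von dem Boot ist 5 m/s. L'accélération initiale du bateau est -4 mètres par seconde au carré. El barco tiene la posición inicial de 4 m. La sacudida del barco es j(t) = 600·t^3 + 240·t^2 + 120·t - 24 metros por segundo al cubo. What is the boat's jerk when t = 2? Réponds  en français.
En utilisant j(t) = 600·t^3 + 240·t^2 + 120·t - 24 et en substituant t = 2, nous trouvons j = 5976.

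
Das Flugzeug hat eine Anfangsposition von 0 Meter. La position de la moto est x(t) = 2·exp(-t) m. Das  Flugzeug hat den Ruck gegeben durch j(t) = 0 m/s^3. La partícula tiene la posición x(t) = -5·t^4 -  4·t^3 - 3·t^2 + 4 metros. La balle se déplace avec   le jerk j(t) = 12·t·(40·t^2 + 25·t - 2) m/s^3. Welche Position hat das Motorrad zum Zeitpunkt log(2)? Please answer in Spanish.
Tenemos la posición x(t) = 2·exp(-t). Sustituyendo t = log(2): x(log(2)) = 1.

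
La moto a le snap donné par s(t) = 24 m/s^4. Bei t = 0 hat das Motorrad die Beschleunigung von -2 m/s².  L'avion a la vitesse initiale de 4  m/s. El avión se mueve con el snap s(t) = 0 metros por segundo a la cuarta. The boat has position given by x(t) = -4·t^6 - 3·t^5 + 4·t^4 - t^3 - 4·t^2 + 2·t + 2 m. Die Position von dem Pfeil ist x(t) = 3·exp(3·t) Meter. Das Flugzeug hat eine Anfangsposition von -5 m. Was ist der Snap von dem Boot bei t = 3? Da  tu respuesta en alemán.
Ausgehend von der Position x(t) = -4·t^6 - 3·t^5 + 4·t^4 - t^3 - 4·t^2 + 2·t + 2, nehmen wir 4 Ableitungen. Die Ableitung von der Position ergibt die Geschwindigkeit: v(t) = -24·t^5 - 15·t^4 + 16·t^3 - 3·t^2 - 8·t + 2. Die Ableitung von der Geschwindigkeit ergibt die Beschleunigung: a(t) = -120·t^4 - 60·t^3 + 48·t^2 - 6·t - 8. Mit d/dt von a(t) finden wir j(t) = -480·t^3 - 180·t^2 + 96·t - 6. Durch Ableiten von dem Ruck erhalten wir den Snap: s(t) = -1440·t^2 - 360·t + 96. Aus der Gleichung für den Snap s(t) = -1440·t^2 - 360·t + 96, setzen wir t = 3 ein und erhalten s = -13944.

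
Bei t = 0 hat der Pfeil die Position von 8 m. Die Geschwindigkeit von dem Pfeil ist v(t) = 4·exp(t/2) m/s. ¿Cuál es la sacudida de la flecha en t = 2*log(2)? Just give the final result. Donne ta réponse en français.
j(2*log(2)) = 2.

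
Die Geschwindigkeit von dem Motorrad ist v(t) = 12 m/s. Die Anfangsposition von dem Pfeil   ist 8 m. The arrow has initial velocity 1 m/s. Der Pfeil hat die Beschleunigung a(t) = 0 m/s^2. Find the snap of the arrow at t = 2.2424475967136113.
We must differentiate our acceleration equation a(t) = 0 2 times. Taking d/dt of a(t), we find j(t) = 0. Taking d/dt of j(t), we find s(t) = 0. Using s(t) = 0 and substituting t = 2.2424475967136113, we find s = 0.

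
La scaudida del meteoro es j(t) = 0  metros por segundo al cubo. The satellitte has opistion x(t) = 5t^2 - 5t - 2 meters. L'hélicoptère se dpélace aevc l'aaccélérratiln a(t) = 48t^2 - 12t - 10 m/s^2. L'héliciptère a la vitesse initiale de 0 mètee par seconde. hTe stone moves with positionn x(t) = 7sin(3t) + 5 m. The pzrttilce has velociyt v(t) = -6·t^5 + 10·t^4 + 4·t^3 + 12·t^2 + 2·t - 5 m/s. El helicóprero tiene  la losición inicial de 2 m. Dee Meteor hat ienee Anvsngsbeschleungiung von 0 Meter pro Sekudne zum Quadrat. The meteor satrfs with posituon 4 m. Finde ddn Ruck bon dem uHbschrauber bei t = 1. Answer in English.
We must differentiate our acceleration equation a(t) = 48·t^2 - 12·t - 10 1 time. Differentiating acceleration, we get jerk: j(t) = 96·t - 12. Using j(t) = 96·t - 12 and substituting t = 1, we find j = 84.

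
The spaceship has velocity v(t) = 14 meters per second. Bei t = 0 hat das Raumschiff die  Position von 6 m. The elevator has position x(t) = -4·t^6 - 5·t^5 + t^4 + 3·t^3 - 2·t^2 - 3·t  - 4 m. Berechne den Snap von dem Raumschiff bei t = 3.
Ausgehend von der Geschwindigkeit v(t) = 14, nehmen wir 3 Ableitungen. Die Ableitung von der Geschwindigkeit ergibt die Beschleunigung: a(t) = 0. Durch Ableiten von der Beschleunigung erhalten wir den Ruck: j(t) = 0. Mit d/dt von j(t) finden wir s(t) = 0. Aus der Gleichung für den Snap s(t) = 0, setzen wir t = 3 ein und erhalten s = 0.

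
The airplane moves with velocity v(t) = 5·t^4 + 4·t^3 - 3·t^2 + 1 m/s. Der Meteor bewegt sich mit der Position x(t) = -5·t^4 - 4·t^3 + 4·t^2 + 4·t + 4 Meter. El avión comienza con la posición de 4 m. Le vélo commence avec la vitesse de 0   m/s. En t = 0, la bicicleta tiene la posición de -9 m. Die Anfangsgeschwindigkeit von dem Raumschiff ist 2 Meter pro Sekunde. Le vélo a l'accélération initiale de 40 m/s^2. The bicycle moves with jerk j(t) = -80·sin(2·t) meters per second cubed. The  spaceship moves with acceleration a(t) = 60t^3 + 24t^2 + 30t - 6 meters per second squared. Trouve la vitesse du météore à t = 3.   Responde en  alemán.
Wir müssen unsere Gleichung für die Position x(t) = -5·t^4 - 4·t^3 + 4·t^2 + 4·t + 4 1-mal ableiten. Die Ableitung von der Position ergibt die Geschwindigkeit: v(t) = -20·t^3 - 12·t^2 + 8·t + 4. Wir haben die Geschwindigkeit v(t) = -20·t^3 - 12·t^2 + 8·t + 4. Durch Einsetzen von t = 3: v(3) = -620.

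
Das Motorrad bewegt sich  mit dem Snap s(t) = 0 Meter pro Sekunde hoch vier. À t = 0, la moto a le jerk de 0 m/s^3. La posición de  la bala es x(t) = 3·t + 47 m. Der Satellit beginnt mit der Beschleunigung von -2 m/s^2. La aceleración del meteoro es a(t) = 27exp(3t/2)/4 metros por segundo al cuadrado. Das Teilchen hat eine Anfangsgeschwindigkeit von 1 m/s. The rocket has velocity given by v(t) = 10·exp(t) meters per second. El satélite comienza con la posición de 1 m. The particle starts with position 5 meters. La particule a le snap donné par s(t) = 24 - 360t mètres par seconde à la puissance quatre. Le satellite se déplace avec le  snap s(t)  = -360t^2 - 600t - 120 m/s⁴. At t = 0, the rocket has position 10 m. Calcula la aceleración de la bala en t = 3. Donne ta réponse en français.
Pour résoudre ceci, nous devons prendre 2 dérivées de notre équation de la position x(t) = 3·t + 47. En dérivant la position, nous obtenons la vitesse: v(t) = 3. En prenant d/dt de v(t), nous trouvons a(t) = 0. Nous avons l'accélération a(t) = 0. En substituant t = 3: a(3) = 0.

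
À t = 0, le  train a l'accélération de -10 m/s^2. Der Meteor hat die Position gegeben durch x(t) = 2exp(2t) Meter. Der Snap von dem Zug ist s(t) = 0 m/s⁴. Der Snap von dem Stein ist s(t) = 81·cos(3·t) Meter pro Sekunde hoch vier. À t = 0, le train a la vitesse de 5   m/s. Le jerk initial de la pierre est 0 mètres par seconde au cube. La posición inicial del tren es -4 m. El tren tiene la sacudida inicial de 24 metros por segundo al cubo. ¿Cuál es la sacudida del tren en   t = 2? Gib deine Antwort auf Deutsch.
Um dies zu lösen, müssen wir 1 Integral unserer Gleichung für den Snap s(t) = 0 finden. Die Stammfunktion von dem Snap, mit j(0) = 24, ergibt den Ruck: j(t) = 24. Mit j(t) = 24 und Einsetzen von t = 2, finden wir j = 24.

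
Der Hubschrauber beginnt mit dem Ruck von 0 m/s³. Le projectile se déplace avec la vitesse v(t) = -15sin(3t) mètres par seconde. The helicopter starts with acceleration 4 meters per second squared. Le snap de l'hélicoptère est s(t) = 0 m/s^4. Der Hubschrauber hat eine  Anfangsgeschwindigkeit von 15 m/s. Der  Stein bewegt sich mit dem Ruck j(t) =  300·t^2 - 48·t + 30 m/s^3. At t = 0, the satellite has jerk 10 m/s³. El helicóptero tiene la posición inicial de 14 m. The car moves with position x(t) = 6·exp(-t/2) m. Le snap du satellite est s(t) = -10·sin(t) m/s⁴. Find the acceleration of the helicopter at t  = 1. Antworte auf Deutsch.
Um dies zu lösen, müssen wir 2 Integrale unserer Gleichung für den Snap s(t) = 0 finden. Das Integral von dem Snap, mit j(0) = 0, ergibt den Ruck: j(t) = 0. Durch Integration von dem Ruck und Verwendung der Anfangsbedingung a(0) = 4, erhalten wir a(t) = 4. Mit a(t) = 4 und Einsetzen von t = 1, finden wir a = 4.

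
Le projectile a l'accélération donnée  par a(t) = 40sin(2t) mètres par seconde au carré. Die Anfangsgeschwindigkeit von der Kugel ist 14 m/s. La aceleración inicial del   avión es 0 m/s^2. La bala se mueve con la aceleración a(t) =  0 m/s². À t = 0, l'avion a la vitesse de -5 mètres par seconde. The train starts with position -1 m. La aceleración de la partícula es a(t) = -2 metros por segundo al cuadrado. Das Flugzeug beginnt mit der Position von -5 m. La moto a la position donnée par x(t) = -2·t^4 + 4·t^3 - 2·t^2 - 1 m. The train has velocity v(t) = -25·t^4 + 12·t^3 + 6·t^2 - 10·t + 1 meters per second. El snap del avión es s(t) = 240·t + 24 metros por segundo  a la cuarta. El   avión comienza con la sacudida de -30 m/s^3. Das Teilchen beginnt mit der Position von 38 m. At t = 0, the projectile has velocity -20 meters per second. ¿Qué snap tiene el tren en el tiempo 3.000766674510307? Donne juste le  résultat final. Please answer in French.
À t = 3.000766674510307, s = -1728.46000470618.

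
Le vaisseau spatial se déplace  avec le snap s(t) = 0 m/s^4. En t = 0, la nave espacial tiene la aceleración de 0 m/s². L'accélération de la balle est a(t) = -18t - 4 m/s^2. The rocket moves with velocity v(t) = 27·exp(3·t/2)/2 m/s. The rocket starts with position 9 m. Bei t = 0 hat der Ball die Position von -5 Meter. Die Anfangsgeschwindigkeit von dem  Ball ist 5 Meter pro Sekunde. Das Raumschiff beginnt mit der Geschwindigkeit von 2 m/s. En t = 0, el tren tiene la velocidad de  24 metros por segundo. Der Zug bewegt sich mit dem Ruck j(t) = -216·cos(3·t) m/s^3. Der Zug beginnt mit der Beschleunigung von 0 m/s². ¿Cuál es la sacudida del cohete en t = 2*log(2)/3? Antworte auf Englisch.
We must differentiate our velocity equation v(t) = 27·exp(3·t/2)/2 2 times. Taking d/dt of v(t), we find a(t) = 81·exp(3·t/2)/4. Differentiating acceleration, we get jerk: j(t) = 243·exp(3·t/2)/8. We have jerk j(t) = 243·exp(3·t/2)/8. Substituting t = 2*log(2)/3: j(2*log(2)/3) = 243/4.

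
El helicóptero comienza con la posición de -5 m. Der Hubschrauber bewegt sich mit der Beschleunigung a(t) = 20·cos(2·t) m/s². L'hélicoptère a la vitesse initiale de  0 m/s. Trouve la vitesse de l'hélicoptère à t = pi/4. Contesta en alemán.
Um dies zu lösen, müssen wir 1 Stammfunktion unserer Gleichung für die Beschleunigung a(t) = 20·cos(2·t) finden. Durch Integration von der Beschleunigung und Verwendung der Anfangsbedingung v(0) = 0, erhalten wir v(t) = 10·sin(2·t). Mit v(t) = 10·sin(2·t) und Einsetzen von t = pi/4, finden wir v = 10.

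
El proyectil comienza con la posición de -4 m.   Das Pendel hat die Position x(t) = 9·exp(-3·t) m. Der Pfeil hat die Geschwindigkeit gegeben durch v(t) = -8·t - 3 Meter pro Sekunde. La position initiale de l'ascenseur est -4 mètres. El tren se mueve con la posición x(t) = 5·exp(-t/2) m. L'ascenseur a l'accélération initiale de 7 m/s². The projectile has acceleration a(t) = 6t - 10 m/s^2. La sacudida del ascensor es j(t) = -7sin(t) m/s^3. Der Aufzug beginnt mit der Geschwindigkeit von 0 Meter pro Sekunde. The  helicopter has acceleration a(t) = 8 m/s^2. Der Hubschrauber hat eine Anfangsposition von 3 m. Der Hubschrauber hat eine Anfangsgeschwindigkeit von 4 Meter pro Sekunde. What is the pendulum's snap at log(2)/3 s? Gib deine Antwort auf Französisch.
En partant de la position x(t) = 9·exp(-3·t), nous prenons 4 dérivées. En prenant d/dt de x(t), nous trouvons v(t) = -27·exp(-3·t). En dérivant la vitesse, nous obtenons l'accélération: a(t) = 81·exp(-3·t). En dérivant l'accélération, nous obtenons le jerk: j(t) = -243·exp(-3·t). La dérivée du jerk donne le snap: s(t) = 729·exp(-3·t). Nous avons le snap s(t) = 729·exp(-3·t). En substituant t = log(2)/3: s(log(2)/3) = 729/2.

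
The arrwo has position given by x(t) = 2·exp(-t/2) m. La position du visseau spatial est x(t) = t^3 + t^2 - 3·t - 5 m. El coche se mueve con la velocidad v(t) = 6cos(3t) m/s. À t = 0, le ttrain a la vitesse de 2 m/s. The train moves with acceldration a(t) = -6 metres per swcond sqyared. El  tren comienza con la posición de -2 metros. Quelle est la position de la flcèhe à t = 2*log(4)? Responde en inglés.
We have position x(t) = 2·exp(-t/2). Substituting t = 2*log(4): x(2*log(4)) = 1/2.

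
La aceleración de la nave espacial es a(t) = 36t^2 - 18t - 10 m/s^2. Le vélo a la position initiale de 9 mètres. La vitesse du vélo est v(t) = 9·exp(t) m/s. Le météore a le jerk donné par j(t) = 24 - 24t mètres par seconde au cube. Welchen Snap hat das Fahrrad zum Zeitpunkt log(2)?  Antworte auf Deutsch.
Ausgehend von der Geschwindigkeit v(t) = 9·exp(t), nehmen wir 3 Ableitungen. Durch Ableiten von der Geschwindigkeit erhalten wir die Beschleunigung: a(t) = 9·exp(t). Durch Ableiten von der Beschleunigung erhalten wir den Ruck: j(t) = 9·exp(t). Durch Ableiten von dem Ruck erhalten wir den Snap: s(t) = 9·exp(t). Mit s(t) = 9·exp(t) und Einsetzen von t = log(2), finden wir s = 18.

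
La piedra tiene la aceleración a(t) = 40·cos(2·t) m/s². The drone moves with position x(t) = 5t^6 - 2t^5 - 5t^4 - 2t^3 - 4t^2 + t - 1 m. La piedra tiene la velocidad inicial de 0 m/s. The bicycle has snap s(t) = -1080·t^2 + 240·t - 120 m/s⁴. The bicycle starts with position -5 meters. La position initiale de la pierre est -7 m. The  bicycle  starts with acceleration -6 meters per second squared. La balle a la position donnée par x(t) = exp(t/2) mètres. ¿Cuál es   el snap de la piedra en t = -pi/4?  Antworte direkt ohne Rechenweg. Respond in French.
À t = -pi/4, s = 0.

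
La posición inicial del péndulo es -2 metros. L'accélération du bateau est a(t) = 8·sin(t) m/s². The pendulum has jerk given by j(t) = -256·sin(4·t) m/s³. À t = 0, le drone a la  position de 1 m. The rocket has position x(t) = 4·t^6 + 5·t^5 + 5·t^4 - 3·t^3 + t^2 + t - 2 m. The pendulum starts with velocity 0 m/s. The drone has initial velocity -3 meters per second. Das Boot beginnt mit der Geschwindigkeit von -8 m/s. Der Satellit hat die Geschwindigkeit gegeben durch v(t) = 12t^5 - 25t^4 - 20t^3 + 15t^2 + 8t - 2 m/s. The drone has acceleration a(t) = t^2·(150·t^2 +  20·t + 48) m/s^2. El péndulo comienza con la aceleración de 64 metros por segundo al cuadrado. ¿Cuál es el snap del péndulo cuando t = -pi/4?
Para resolver esto, necesitamos tomar 1 derivada de nuestra ecuación de la sacudida j(t) = -256·sin(4·t). Derivando la sacudida, obtenemos el snap: s(t) = -1024·cos(4·t). Usando s(t) = -1024·cos(4·t) y sustituyendo t = -pi/4, encontramos s = 1024.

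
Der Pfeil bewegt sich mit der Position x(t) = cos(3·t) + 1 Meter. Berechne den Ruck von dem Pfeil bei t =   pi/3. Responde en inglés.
Starting from position x(t) = cos(3·t) + 1, we take 3 derivatives. Differentiating position, we get velocity: v(t) = -3·sin(3·t). Differentiating velocity, we get acceleration: a(t) = -9·cos(3·t). Taking d/dt of a(t), we find j(t) = 27·sin(3·t). Using j(t) = 27·sin(3·t) and substituting t = pi/3, we find j = 0.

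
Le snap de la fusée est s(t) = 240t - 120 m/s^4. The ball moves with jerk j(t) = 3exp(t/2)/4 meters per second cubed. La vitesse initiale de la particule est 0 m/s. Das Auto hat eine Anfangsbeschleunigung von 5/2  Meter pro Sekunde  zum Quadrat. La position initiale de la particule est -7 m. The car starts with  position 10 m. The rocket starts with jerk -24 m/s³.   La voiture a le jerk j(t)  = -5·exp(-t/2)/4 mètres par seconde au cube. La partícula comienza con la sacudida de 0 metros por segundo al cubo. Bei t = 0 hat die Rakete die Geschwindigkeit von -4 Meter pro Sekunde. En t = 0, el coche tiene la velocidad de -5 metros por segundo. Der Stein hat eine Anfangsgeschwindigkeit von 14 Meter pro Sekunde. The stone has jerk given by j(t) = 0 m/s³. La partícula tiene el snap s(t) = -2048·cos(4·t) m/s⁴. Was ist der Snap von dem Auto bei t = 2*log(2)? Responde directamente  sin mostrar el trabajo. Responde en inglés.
At t = 2*log(2), s = 5/16.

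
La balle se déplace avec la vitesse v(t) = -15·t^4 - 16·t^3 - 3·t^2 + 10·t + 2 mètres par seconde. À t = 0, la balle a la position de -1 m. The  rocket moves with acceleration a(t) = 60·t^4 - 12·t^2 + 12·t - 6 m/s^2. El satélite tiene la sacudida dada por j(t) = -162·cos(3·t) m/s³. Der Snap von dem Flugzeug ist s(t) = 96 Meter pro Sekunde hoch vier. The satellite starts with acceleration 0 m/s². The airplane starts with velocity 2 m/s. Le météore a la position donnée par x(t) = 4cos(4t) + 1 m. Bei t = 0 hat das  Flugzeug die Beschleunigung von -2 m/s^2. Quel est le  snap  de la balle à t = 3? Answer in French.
Pour résoudre ceci, nous devons prendre 3 dérivées de notre équation de la vitesse v(t) = -15·t^4 - 16·t^3 - 3·t^2 + 10·t + 2. La dérivée de la vitesse donne l'accélération: a(t) = -60·t^3 - 48·t^2 - 6·t + 10. En dérivant l'accélération, nous obtenons le jerk: j(t) = -180·t^2 - 96·t - 6. En prenant d/dt de j(t), nous trouvons s(t) = -360·t - 96. En utilisant s(t) = -360·t - 96 et en substituant t = 3, nous trouvons s = -1176.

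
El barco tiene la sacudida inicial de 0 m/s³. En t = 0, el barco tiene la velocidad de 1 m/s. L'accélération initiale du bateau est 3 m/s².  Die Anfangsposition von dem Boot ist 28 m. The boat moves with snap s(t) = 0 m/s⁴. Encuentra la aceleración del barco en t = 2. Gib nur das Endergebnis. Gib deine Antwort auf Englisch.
a(2) = 3.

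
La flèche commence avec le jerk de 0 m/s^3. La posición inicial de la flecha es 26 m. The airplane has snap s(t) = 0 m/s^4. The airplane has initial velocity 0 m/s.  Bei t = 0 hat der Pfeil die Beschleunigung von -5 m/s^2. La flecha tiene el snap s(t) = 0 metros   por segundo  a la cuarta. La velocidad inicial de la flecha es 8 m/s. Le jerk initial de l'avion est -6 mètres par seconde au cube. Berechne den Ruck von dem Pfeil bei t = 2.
Wir müssen die Stammfunktion unserer Gleichung für den Snap s(t) = 0 1-mal finden. Die Stammfunktion von dem Snap, mit j(0) = 0, ergibt den Ruck: j(t) = 0. Wir haben den Ruck j(t) = 0. Durch Einsetzen von t = 2: j(2) = 0.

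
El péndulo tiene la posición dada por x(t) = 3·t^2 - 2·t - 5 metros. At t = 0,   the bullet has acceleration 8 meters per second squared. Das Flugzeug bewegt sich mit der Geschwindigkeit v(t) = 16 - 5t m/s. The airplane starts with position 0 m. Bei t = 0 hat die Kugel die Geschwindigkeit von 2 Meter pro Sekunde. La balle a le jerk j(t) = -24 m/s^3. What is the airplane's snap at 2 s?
To solve this, we need to take 3 derivatives of our velocity equation v(t) = 16 - 5·t. Differentiating velocity, we get acceleration: a(t) = -5. Differentiating acceleration, we get jerk: j(t) = 0. The derivative of jerk gives snap: s(t) = 0. We have snap s(t) = 0. Substituting t = 2: s(2) = 0.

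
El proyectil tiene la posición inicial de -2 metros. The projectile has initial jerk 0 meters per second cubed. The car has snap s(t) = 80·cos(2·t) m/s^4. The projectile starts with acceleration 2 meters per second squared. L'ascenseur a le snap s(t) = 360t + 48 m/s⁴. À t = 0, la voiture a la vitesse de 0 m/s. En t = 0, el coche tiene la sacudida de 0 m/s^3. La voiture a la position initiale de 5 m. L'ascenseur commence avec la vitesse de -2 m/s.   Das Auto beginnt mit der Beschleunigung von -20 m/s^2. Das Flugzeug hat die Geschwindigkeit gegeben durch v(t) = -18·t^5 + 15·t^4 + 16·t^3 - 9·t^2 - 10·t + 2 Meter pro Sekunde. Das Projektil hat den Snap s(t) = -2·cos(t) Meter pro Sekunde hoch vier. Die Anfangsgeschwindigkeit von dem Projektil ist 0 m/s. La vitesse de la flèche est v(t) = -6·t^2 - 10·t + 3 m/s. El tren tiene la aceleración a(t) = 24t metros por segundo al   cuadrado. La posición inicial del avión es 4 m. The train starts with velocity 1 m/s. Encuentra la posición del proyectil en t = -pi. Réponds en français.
En partant du snap s(t) = -2·cos(t), nous prenons 4 intégrales. L'intégrale du snap, avec j(0) = 0, donne le jerk: j(t) = -2·sin(t). En intégrant le jerk et en utilisant la condition initiale a(0) = 2, nous obtenons a(t) = 2·cos(t). La primitive de l'accélération est la vitesse. En utilisant v(0) = 0, nous obtenons v(t) = 2·sin(t). En intégrant la vitesse et en utilisant la condition initiale x(0) = -2, nous obtenons x(t) = -2·cos(t). En utilisant x(t) = -2·cos(t) et en substituant t = -pi, nous trouvons x = 2.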